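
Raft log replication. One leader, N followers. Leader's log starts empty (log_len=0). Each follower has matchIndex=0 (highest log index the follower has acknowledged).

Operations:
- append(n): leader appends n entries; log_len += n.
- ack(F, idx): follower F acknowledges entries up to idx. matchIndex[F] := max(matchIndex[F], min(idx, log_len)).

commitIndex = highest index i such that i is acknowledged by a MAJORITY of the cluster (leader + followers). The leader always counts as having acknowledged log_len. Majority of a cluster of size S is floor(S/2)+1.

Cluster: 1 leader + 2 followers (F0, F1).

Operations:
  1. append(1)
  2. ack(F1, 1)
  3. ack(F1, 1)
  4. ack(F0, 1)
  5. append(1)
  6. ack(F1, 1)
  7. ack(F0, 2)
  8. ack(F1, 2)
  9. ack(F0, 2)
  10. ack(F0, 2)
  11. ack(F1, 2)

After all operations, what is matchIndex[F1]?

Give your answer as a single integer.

Answer: 2

Derivation:
Op 1: append 1 -> log_len=1
Op 2: F1 acks idx 1 -> match: F0=0 F1=1; commitIndex=1
Op 3: F1 acks idx 1 -> match: F0=0 F1=1; commitIndex=1
Op 4: F0 acks idx 1 -> match: F0=1 F1=1; commitIndex=1
Op 5: append 1 -> log_len=2
Op 6: F1 acks idx 1 -> match: F0=1 F1=1; commitIndex=1
Op 7: F0 acks idx 2 -> match: F0=2 F1=1; commitIndex=2
Op 8: F1 acks idx 2 -> match: F0=2 F1=2; commitIndex=2
Op 9: F0 acks idx 2 -> match: F0=2 F1=2; commitIndex=2
Op 10: F0 acks idx 2 -> match: F0=2 F1=2; commitIndex=2
Op 11: F1 acks idx 2 -> match: F0=2 F1=2; commitIndex=2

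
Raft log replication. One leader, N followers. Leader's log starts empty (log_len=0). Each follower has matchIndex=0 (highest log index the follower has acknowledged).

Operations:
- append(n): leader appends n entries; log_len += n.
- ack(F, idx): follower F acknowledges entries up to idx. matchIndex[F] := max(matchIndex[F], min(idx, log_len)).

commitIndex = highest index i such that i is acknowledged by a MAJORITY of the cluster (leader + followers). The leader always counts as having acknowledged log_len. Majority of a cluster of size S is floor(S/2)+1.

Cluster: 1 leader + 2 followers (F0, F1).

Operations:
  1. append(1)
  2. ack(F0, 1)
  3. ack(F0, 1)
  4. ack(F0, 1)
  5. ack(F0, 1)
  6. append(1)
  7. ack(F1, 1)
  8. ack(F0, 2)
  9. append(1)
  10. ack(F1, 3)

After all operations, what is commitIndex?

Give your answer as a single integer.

Answer: 3

Derivation:
Op 1: append 1 -> log_len=1
Op 2: F0 acks idx 1 -> match: F0=1 F1=0; commitIndex=1
Op 3: F0 acks idx 1 -> match: F0=1 F1=0; commitIndex=1
Op 4: F0 acks idx 1 -> match: F0=1 F1=0; commitIndex=1
Op 5: F0 acks idx 1 -> match: F0=1 F1=0; commitIndex=1
Op 6: append 1 -> log_len=2
Op 7: F1 acks idx 1 -> match: F0=1 F1=1; commitIndex=1
Op 8: F0 acks idx 2 -> match: F0=2 F1=1; commitIndex=2
Op 9: append 1 -> log_len=3
Op 10: F1 acks idx 3 -> match: F0=2 F1=3; commitIndex=3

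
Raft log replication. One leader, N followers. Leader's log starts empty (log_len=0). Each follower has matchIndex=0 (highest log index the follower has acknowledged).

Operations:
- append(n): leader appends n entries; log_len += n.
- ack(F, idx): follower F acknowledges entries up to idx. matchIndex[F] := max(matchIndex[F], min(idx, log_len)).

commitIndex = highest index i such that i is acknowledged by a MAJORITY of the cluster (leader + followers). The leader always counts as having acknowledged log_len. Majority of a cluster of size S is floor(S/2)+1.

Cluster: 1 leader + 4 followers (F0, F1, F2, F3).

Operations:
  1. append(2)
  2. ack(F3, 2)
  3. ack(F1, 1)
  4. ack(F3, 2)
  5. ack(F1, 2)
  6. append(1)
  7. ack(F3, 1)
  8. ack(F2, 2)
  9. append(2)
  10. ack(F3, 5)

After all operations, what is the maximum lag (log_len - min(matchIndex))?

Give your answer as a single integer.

Answer: 5

Derivation:
Op 1: append 2 -> log_len=2
Op 2: F3 acks idx 2 -> match: F0=0 F1=0 F2=0 F3=2; commitIndex=0
Op 3: F1 acks idx 1 -> match: F0=0 F1=1 F2=0 F3=2; commitIndex=1
Op 4: F3 acks idx 2 -> match: F0=0 F1=1 F2=0 F3=2; commitIndex=1
Op 5: F1 acks idx 2 -> match: F0=0 F1=2 F2=0 F3=2; commitIndex=2
Op 6: append 1 -> log_len=3
Op 7: F3 acks idx 1 -> match: F0=0 F1=2 F2=0 F3=2; commitIndex=2
Op 8: F2 acks idx 2 -> match: F0=0 F1=2 F2=2 F3=2; commitIndex=2
Op 9: append 2 -> log_len=5
Op 10: F3 acks idx 5 -> match: F0=0 F1=2 F2=2 F3=5; commitIndex=2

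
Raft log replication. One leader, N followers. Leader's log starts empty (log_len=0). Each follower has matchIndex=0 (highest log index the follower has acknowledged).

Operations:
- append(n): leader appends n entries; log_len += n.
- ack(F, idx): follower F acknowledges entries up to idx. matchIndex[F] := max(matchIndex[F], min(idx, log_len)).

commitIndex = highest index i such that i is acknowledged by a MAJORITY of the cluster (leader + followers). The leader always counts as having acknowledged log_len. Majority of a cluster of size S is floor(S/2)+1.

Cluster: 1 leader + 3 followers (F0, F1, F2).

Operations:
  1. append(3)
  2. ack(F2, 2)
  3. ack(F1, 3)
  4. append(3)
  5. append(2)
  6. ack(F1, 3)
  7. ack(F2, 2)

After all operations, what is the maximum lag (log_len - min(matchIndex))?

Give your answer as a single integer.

Op 1: append 3 -> log_len=3
Op 2: F2 acks idx 2 -> match: F0=0 F1=0 F2=2; commitIndex=0
Op 3: F1 acks idx 3 -> match: F0=0 F1=3 F2=2; commitIndex=2
Op 4: append 3 -> log_len=6
Op 5: append 2 -> log_len=8
Op 6: F1 acks idx 3 -> match: F0=0 F1=3 F2=2; commitIndex=2
Op 7: F2 acks idx 2 -> match: F0=0 F1=3 F2=2; commitIndex=2

Answer: 8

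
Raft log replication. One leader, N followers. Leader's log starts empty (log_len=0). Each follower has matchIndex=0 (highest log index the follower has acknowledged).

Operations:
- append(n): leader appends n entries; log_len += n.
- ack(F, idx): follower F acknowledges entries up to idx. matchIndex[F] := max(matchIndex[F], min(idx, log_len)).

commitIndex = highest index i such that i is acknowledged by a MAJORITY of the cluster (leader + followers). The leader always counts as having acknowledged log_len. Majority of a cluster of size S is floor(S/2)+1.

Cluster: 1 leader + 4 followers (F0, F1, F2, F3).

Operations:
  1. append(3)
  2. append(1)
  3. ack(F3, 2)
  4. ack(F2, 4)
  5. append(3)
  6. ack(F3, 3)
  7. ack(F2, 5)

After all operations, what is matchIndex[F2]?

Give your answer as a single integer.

Op 1: append 3 -> log_len=3
Op 2: append 1 -> log_len=4
Op 3: F3 acks idx 2 -> match: F0=0 F1=0 F2=0 F3=2; commitIndex=0
Op 4: F2 acks idx 4 -> match: F0=0 F1=0 F2=4 F3=2; commitIndex=2
Op 5: append 3 -> log_len=7
Op 6: F3 acks idx 3 -> match: F0=0 F1=0 F2=4 F3=3; commitIndex=3
Op 7: F2 acks idx 5 -> match: F0=0 F1=0 F2=5 F3=3; commitIndex=3

Answer: 5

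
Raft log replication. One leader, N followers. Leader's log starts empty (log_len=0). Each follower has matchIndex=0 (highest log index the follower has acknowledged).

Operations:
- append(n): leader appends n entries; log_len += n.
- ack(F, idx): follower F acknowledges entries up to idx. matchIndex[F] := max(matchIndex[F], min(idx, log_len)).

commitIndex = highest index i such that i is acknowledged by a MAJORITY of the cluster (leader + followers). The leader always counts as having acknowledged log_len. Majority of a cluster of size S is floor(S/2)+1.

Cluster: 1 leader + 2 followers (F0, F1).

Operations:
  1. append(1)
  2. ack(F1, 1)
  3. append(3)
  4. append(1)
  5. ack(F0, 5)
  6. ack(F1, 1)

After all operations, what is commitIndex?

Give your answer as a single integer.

Answer: 5

Derivation:
Op 1: append 1 -> log_len=1
Op 2: F1 acks idx 1 -> match: F0=0 F1=1; commitIndex=1
Op 3: append 3 -> log_len=4
Op 4: append 1 -> log_len=5
Op 5: F0 acks idx 5 -> match: F0=5 F1=1; commitIndex=5
Op 6: F1 acks idx 1 -> match: F0=5 F1=1; commitIndex=5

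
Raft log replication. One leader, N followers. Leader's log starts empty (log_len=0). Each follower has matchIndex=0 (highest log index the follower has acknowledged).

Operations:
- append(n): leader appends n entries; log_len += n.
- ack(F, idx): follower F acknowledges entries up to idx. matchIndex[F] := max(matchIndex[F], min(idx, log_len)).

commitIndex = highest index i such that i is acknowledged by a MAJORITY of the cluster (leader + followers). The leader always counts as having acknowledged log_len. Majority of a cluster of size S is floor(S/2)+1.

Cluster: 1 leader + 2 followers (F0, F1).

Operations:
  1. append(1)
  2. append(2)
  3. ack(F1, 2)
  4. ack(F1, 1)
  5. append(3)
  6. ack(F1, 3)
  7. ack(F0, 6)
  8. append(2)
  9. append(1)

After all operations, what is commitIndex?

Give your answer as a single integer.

Answer: 6

Derivation:
Op 1: append 1 -> log_len=1
Op 2: append 2 -> log_len=3
Op 3: F1 acks idx 2 -> match: F0=0 F1=2; commitIndex=2
Op 4: F1 acks idx 1 -> match: F0=0 F1=2; commitIndex=2
Op 5: append 3 -> log_len=6
Op 6: F1 acks idx 3 -> match: F0=0 F1=3; commitIndex=3
Op 7: F0 acks idx 6 -> match: F0=6 F1=3; commitIndex=6
Op 8: append 2 -> log_len=8
Op 9: append 1 -> log_len=9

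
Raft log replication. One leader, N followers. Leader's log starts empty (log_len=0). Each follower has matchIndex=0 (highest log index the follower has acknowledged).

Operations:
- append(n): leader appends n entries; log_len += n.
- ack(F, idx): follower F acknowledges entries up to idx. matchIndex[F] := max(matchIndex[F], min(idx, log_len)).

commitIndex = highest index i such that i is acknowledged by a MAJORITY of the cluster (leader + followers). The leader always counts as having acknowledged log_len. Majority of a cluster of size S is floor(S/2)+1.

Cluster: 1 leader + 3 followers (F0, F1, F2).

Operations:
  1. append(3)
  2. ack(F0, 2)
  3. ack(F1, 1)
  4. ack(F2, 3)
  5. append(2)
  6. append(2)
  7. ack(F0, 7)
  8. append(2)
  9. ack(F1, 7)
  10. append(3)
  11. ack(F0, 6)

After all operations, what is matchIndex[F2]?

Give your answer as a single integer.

Op 1: append 3 -> log_len=3
Op 2: F0 acks idx 2 -> match: F0=2 F1=0 F2=0; commitIndex=0
Op 3: F1 acks idx 1 -> match: F0=2 F1=1 F2=0; commitIndex=1
Op 4: F2 acks idx 3 -> match: F0=2 F1=1 F2=3; commitIndex=2
Op 5: append 2 -> log_len=5
Op 6: append 2 -> log_len=7
Op 7: F0 acks idx 7 -> match: F0=7 F1=1 F2=3; commitIndex=3
Op 8: append 2 -> log_len=9
Op 9: F1 acks idx 7 -> match: F0=7 F1=7 F2=3; commitIndex=7
Op 10: append 3 -> log_len=12
Op 11: F0 acks idx 6 -> match: F0=7 F1=7 F2=3; commitIndex=7

Answer: 3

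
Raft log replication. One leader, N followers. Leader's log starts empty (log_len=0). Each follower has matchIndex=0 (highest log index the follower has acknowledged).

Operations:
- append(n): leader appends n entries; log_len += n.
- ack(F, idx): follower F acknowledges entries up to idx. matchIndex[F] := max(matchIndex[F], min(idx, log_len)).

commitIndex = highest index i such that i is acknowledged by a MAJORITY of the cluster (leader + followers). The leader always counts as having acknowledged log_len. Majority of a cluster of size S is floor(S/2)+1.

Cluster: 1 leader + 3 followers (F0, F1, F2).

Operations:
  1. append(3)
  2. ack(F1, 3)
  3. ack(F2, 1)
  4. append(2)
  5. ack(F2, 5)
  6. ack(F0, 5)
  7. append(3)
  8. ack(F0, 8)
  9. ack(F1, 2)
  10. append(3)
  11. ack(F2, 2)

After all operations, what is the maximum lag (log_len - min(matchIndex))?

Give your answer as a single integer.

Op 1: append 3 -> log_len=3
Op 2: F1 acks idx 3 -> match: F0=0 F1=3 F2=0; commitIndex=0
Op 3: F2 acks idx 1 -> match: F0=0 F1=3 F2=1; commitIndex=1
Op 4: append 2 -> log_len=5
Op 5: F2 acks idx 5 -> match: F0=0 F1=3 F2=5; commitIndex=3
Op 6: F0 acks idx 5 -> match: F0=5 F1=3 F2=5; commitIndex=5
Op 7: append 3 -> log_len=8
Op 8: F0 acks idx 8 -> match: F0=8 F1=3 F2=5; commitIndex=5
Op 9: F1 acks idx 2 -> match: F0=8 F1=3 F2=5; commitIndex=5
Op 10: append 3 -> log_len=11
Op 11: F2 acks idx 2 -> match: F0=8 F1=3 F2=5; commitIndex=5

Answer: 8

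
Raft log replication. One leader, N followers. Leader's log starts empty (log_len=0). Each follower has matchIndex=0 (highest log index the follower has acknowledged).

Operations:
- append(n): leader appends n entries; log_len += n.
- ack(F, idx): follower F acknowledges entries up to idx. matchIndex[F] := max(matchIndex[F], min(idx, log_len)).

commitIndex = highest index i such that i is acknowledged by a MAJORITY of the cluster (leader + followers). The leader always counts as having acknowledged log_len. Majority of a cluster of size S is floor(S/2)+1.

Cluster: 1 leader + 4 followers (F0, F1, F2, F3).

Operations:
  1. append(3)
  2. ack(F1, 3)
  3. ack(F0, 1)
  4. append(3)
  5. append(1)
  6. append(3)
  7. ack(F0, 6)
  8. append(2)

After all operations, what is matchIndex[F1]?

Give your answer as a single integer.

Answer: 3

Derivation:
Op 1: append 3 -> log_len=3
Op 2: F1 acks idx 3 -> match: F0=0 F1=3 F2=0 F3=0; commitIndex=0
Op 3: F0 acks idx 1 -> match: F0=1 F1=3 F2=0 F3=0; commitIndex=1
Op 4: append 3 -> log_len=6
Op 5: append 1 -> log_len=7
Op 6: append 3 -> log_len=10
Op 7: F0 acks idx 6 -> match: F0=6 F1=3 F2=0 F3=0; commitIndex=3
Op 8: append 2 -> log_len=12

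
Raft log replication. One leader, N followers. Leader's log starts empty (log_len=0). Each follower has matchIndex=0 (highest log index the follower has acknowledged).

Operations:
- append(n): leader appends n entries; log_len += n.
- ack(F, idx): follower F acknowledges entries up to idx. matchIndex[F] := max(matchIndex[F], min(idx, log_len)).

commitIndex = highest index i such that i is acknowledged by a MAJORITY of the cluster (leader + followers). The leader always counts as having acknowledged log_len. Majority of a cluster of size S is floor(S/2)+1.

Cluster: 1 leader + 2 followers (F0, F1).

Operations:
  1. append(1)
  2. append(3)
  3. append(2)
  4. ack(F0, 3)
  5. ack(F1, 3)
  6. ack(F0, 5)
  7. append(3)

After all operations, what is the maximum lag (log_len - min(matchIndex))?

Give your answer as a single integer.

Answer: 6

Derivation:
Op 1: append 1 -> log_len=1
Op 2: append 3 -> log_len=4
Op 3: append 2 -> log_len=6
Op 4: F0 acks idx 3 -> match: F0=3 F1=0; commitIndex=3
Op 5: F1 acks idx 3 -> match: F0=3 F1=3; commitIndex=3
Op 6: F0 acks idx 5 -> match: F0=5 F1=3; commitIndex=5
Op 7: append 3 -> log_len=9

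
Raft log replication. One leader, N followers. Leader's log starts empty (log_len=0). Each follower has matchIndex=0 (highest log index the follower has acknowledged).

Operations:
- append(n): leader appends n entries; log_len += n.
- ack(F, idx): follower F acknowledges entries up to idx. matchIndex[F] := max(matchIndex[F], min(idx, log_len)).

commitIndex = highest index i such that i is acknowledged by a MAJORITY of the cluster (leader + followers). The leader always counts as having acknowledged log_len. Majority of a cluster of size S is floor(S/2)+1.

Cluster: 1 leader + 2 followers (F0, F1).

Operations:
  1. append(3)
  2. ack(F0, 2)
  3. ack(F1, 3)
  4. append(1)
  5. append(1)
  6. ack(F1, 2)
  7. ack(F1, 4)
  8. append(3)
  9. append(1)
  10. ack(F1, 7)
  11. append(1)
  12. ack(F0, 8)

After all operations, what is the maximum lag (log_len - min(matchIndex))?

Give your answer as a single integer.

Op 1: append 3 -> log_len=3
Op 2: F0 acks idx 2 -> match: F0=2 F1=0; commitIndex=2
Op 3: F1 acks idx 3 -> match: F0=2 F1=3; commitIndex=3
Op 4: append 1 -> log_len=4
Op 5: append 1 -> log_len=5
Op 6: F1 acks idx 2 -> match: F0=2 F1=3; commitIndex=3
Op 7: F1 acks idx 4 -> match: F0=2 F1=4; commitIndex=4
Op 8: append 3 -> log_len=8
Op 9: append 1 -> log_len=9
Op 10: F1 acks idx 7 -> match: F0=2 F1=7; commitIndex=7
Op 11: append 1 -> log_len=10
Op 12: F0 acks idx 8 -> match: F0=8 F1=7; commitIndex=8

Answer: 3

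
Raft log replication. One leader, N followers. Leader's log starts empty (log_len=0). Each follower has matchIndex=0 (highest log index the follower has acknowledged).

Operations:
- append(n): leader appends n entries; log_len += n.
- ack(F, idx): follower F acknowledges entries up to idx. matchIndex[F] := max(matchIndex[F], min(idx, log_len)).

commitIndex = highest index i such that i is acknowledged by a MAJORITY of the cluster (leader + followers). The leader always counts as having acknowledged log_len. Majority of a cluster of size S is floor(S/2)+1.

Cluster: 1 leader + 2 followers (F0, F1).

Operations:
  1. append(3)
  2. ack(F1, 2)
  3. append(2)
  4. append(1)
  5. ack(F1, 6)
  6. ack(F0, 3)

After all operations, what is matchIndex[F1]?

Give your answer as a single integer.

Op 1: append 3 -> log_len=3
Op 2: F1 acks idx 2 -> match: F0=0 F1=2; commitIndex=2
Op 3: append 2 -> log_len=5
Op 4: append 1 -> log_len=6
Op 5: F1 acks idx 6 -> match: F0=0 F1=6; commitIndex=6
Op 6: F0 acks idx 3 -> match: F0=3 F1=6; commitIndex=6

Answer: 6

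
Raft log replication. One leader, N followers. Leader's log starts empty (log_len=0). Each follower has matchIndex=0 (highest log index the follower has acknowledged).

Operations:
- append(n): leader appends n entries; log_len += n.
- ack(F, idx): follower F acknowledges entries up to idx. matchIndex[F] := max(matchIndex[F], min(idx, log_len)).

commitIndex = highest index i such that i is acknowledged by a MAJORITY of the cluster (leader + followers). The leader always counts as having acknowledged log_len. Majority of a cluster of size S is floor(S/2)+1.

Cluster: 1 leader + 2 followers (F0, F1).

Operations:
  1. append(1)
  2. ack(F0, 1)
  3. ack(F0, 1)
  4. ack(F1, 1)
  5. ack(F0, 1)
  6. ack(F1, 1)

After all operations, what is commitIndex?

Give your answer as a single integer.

Answer: 1

Derivation:
Op 1: append 1 -> log_len=1
Op 2: F0 acks idx 1 -> match: F0=1 F1=0; commitIndex=1
Op 3: F0 acks idx 1 -> match: F0=1 F1=0; commitIndex=1
Op 4: F1 acks idx 1 -> match: F0=1 F1=1; commitIndex=1
Op 5: F0 acks idx 1 -> match: F0=1 F1=1; commitIndex=1
Op 6: F1 acks idx 1 -> match: F0=1 F1=1; commitIndex=1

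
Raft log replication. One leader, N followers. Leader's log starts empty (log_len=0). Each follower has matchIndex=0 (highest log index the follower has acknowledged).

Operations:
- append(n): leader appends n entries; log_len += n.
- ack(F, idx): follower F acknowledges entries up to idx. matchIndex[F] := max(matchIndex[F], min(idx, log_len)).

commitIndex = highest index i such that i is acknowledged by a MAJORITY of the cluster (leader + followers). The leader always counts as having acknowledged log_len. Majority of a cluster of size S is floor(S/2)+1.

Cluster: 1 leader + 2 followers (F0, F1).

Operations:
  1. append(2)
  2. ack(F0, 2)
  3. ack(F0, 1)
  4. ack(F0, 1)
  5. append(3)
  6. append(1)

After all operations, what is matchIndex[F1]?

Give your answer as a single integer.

Answer: 0

Derivation:
Op 1: append 2 -> log_len=2
Op 2: F0 acks idx 2 -> match: F0=2 F1=0; commitIndex=2
Op 3: F0 acks idx 1 -> match: F0=2 F1=0; commitIndex=2
Op 4: F0 acks idx 1 -> match: F0=2 F1=0; commitIndex=2
Op 5: append 3 -> log_len=5
Op 6: append 1 -> log_len=6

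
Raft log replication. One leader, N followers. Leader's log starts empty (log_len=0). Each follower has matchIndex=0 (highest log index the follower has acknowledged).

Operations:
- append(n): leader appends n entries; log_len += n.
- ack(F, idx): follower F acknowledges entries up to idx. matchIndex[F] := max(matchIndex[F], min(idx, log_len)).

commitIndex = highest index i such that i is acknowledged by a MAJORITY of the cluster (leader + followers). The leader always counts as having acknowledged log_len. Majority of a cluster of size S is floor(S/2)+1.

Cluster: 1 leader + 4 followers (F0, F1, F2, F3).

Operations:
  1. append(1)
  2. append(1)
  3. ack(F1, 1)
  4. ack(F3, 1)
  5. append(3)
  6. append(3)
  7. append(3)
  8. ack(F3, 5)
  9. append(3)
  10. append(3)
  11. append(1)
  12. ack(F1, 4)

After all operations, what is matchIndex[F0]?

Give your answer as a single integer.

Answer: 0

Derivation:
Op 1: append 1 -> log_len=1
Op 2: append 1 -> log_len=2
Op 3: F1 acks idx 1 -> match: F0=0 F1=1 F2=0 F3=0; commitIndex=0
Op 4: F3 acks idx 1 -> match: F0=0 F1=1 F2=0 F3=1; commitIndex=1
Op 5: append 3 -> log_len=5
Op 6: append 3 -> log_len=8
Op 7: append 3 -> log_len=11
Op 8: F3 acks idx 5 -> match: F0=0 F1=1 F2=0 F3=5; commitIndex=1
Op 9: append 3 -> log_len=14
Op 10: append 3 -> log_len=17
Op 11: append 1 -> log_len=18
Op 12: F1 acks idx 4 -> match: F0=0 F1=4 F2=0 F3=5; commitIndex=4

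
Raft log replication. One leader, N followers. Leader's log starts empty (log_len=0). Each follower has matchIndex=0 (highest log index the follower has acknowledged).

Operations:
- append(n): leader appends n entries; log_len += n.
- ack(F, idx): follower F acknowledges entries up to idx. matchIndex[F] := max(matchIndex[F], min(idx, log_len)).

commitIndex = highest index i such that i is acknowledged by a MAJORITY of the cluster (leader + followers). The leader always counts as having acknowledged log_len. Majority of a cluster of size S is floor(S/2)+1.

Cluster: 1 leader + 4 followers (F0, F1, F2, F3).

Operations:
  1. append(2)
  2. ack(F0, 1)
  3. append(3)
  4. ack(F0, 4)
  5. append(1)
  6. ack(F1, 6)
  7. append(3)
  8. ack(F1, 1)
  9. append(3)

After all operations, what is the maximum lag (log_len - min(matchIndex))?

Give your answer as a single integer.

Answer: 12

Derivation:
Op 1: append 2 -> log_len=2
Op 2: F0 acks idx 1 -> match: F0=1 F1=0 F2=0 F3=0; commitIndex=0
Op 3: append 3 -> log_len=5
Op 4: F0 acks idx 4 -> match: F0=4 F1=0 F2=0 F3=0; commitIndex=0
Op 5: append 1 -> log_len=6
Op 6: F1 acks idx 6 -> match: F0=4 F1=6 F2=0 F3=0; commitIndex=4
Op 7: append 3 -> log_len=9
Op 8: F1 acks idx 1 -> match: F0=4 F1=6 F2=0 F3=0; commitIndex=4
Op 9: append 3 -> log_len=12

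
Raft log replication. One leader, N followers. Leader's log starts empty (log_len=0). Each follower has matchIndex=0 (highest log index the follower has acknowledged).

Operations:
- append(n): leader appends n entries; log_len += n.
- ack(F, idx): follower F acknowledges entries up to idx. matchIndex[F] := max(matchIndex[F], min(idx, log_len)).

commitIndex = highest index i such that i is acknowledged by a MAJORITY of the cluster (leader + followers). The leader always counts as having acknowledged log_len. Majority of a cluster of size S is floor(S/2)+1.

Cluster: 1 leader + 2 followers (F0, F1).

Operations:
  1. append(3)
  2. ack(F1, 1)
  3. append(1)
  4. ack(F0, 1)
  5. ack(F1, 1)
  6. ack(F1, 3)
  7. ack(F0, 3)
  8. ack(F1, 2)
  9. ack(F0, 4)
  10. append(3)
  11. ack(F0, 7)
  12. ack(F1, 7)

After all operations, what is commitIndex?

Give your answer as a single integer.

Answer: 7

Derivation:
Op 1: append 3 -> log_len=3
Op 2: F1 acks idx 1 -> match: F0=0 F1=1; commitIndex=1
Op 3: append 1 -> log_len=4
Op 4: F0 acks idx 1 -> match: F0=1 F1=1; commitIndex=1
Op 5: F1 acks idx 1 -> match: F0=1 F1=1; commitIndex=1
Op 6: F1 acks idx 3 -> match: F0=1 F1=3; commitIndex=3
Op 7: F0 acks idx 3 -> match: F0=3 F1=3; commitIndex=3
Op 8: F1 acks idx 2 -> match: F0=3 F1=3; commitIndex=3
Op 9: F0 acks idx 4 -> match: F0=4 F1=3; commitIndex=4
Op 10: append 3 -> log_len=7
Op 11: F0 acks idx 7 -> match: F0=7 F1=3; commitIndex=7
Op 12: F1 acks idx 7 -> match: F0=7 F1=7; commitIndex=7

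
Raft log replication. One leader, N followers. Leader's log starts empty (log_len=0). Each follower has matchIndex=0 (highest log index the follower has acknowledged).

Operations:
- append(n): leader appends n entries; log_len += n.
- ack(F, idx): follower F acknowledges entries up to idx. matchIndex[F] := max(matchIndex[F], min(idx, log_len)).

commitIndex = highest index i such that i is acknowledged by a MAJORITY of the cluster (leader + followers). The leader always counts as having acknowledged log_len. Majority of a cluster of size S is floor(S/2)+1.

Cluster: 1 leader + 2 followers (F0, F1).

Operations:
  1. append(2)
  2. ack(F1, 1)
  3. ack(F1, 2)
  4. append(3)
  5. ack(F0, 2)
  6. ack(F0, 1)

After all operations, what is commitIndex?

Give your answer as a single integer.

Answer: 2

Derivation:
Op 1: append 2 -> log_len=2
Op 2: F1 acks idx 1 -> match: F0=0 F1=1; commitIndex=1
Op 3: F1 acks idx 2 -> match: F0=0 F1=2; commitIndex=2
Op 4: append 3 -> log_len=5
Op 5: F0 acks idx 2 -> match: F0=2 F1=2; commitIndex=2
Op 6: F0 acks idx 1 -> match: F0=2 F1=2; commitIndex=2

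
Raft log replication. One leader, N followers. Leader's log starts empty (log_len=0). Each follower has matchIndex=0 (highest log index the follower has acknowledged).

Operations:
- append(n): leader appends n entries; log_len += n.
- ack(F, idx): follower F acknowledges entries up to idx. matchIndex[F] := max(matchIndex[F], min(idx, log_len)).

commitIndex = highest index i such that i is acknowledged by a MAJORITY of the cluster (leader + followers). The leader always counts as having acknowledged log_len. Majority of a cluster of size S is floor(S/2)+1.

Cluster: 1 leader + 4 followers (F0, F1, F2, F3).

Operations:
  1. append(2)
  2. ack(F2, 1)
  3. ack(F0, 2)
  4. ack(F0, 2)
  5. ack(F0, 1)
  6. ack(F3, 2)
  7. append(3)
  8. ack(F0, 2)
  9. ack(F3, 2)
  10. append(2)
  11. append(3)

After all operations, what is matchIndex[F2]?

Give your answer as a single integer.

Op 1: append 2 -> log_len=2
Op 2: F2 acks idx 1 -> match: F0=0 F1=0 F2=1 F3=0; commitIndex=0
Op 3: F0 acks idx 2 -> match: F0=2 F1=0 F2=1 F3=0; commitIndex=1
Op 4: F0 acks idx 2 -> match: F0=2 F1=0 F2=1 F3=0; commitIndex=1
Op 5: F0 acks idx 1 -> match: F0=2 F1=0 F2=1 F3=0; commitIndex=1
Op 6: F3 acks idx 2 -> match: F0=2 F1=0 F2=1 F3=2; commitIndex=2
Op 7: append 3 -> log_len=5
Op 8: F0 acks idx 2 -> match: F0=2 F1=0 F2=1 F3=2; commitIndex=2
Op 9: F3 acks idx 2 -> match: F0=2 F1=0 F2=1 F3=2; commitIndex=2
Op 10: append 2 -> log_len=7
Op 11: append 3 -> log_len=10

Answer: 1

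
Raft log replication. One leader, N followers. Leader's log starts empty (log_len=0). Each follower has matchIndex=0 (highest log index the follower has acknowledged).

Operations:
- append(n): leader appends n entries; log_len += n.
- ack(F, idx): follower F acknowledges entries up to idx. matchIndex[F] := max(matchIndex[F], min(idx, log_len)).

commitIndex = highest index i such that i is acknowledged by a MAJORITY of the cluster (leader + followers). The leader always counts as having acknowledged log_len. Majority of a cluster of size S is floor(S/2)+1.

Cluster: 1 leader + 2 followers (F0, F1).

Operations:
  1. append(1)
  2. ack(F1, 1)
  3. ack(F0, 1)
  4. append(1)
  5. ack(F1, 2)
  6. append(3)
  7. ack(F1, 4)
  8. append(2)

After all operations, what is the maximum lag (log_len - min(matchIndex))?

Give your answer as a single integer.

Answer: 6

Derivation:
Op 1: append 1 -> log_len=1
Op 2: F1 acks idx 1 -> match: F0=0 F1=1; commitIndex=1
Op 3: F0 acks idx 1 -> match: F0=1 F1=1; commitIndex=1
Op 4: append 1 -> log_len=2
Op 5: F1 acks idx 2 -> match: F0=1 F1=2; commitIndex=2
Op 6: append 3 -> log_len=5
Op 7: F1 acks idx 4 -> match: F0=1 F1=4; commitIndex=4
Op 8: append 2 -> log_len=7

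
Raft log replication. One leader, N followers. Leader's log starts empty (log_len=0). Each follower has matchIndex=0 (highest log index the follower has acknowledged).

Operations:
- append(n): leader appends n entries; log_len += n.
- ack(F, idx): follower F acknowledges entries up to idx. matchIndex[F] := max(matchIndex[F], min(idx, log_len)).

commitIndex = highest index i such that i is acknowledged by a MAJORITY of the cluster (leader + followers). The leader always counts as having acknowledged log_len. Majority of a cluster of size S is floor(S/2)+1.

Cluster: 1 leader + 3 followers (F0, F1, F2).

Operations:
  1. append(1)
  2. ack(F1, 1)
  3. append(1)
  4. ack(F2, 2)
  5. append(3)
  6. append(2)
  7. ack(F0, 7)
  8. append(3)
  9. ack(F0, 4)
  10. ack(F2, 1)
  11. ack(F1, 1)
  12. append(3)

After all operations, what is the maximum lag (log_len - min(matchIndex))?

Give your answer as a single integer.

Op 1: append 1 -> log_len=1
Op 2: F1 acks idx 1 -> match: F0=0 F1=1 F2=0; commitIndex=0
Op 3: append 1 -> log_len=2
Op 4: F2 acks idx 2 -> match: F0=0 F1=1 F2=2; commitIndex=1
Op 5: append 3 -> log_len=5
Op 6: append 2 -> log_len=7
Op 7: F0 acks idx 7 -> match: F0=7 F1=1 F2=2; commitIndex=2
Op 8: append 3 -> log_len=10
Op 9: F0 acks idx 4 -> match: F0=7 F1=1 F2=2; commitIndex=2
Op 10: F2 acks idx 1 -> match: F0=7 F1=1 F2=2; commitIndex=2
Op 11: F1 acks idx 1 -> match: F0=7 F1=1 F2=2; commitIndex=2
Op 12: append 3 -> log_len=13

Answer: 12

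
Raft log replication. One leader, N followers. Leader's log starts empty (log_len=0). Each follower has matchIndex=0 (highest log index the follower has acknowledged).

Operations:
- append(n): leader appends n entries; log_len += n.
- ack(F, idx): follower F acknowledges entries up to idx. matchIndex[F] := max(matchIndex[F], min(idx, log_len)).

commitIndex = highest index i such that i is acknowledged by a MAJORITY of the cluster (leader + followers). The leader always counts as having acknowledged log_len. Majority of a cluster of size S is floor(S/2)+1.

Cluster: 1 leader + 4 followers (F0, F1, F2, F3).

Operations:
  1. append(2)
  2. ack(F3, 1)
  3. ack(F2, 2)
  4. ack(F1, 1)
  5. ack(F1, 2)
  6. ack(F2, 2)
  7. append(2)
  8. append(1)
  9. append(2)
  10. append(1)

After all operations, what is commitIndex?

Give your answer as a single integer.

Op 1: append 2 -> log_len=2
Op 2: F3 acks idx 1 -> match: F0=0 F1=0 F2=0 F3=1; commitIndex=0
Op 3: F2 acks idx 2 -> match: F0=0 F1=0 F2=2 F3=1; commitIndex=1
Op 4: F1 acks idx 1 -> match: F0=0 F1=1 F2=2 F3=1; commitIndex=1
Op 5: F1 acks idx 2 -> match: F0=0 F1=2 F2=2 F3=1; commitIndex=2
Op 6: F2 acks idx 2 -> match: F0=0 F1=2 F2=2 F3=1; commitIndex=2
Op 7: append 2 -> log_len=4
Op 8: append 1 -> log_len=5
Op 9: append 2 -> log_len=7
Op 10: append 1 -> log_len=8

Answer: 2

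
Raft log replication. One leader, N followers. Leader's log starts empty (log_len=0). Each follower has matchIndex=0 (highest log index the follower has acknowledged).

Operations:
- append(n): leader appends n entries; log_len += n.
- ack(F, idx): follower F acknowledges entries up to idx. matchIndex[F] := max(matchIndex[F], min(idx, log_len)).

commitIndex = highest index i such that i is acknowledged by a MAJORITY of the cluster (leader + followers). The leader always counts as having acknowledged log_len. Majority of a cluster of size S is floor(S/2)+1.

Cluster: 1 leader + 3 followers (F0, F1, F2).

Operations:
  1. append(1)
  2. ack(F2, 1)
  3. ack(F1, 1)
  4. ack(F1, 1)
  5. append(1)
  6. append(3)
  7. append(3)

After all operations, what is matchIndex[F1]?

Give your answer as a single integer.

Answer: 1

Derivation:
Op 1: append 1 -> log_len=1
Op 2: F2 acks idx 1 -> match: F0=0 F1=0 F2=1; commitIndex=0
Op 3: F1 acks idx 1 -> match: F0=0 F1=1 F2=1; commitIndex=1
Op 4: F1 acks idx 1 -> match: F0=0 F1=1 F2=1; commitIndex=1
Op 5: append 1 -> log_len=2
Op 6: append 3 -> log_len=5
Op 7: append 3 -> log_len=8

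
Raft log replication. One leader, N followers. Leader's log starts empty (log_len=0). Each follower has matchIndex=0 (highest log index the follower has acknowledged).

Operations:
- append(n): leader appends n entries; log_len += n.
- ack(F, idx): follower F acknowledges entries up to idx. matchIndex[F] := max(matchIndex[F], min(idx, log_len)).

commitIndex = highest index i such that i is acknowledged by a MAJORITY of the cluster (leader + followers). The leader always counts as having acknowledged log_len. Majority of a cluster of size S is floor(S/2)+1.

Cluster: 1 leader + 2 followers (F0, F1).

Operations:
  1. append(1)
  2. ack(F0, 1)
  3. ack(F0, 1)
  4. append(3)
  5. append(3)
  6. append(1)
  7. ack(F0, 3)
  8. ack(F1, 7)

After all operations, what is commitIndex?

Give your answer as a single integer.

Op 1: append 1 -> log_len=1
Op 2: F0 acks idx 1 -> match: F0=1 F1=0; commitIndex=1
Op 3: F0 acks idx 1 -> match: F0=1 F1=0; commitIndex=1
Op 4: append 3 -> log_len=4
Op 5: append 3 -> log_len=7
Op 6: append 1 -> log_len=8
Op 7: F0 acks idx 3 -> match: F0=3 F1=0; commitIndex=3
Op 8: F1 acks idx 7 -> match: F0=3 F1=7; commitIndex=7

Answer: 7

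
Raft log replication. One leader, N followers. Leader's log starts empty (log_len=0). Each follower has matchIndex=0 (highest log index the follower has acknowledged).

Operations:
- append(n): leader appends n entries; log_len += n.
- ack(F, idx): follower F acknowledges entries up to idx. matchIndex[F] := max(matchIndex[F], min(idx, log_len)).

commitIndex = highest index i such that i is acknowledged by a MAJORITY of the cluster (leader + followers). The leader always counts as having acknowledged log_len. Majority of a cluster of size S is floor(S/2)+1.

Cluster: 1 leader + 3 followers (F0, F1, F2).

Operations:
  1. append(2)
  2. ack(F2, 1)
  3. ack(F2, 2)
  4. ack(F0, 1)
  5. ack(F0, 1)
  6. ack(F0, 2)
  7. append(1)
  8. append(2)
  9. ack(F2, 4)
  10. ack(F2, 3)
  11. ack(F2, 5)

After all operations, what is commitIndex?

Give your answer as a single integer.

Answer: 2

Derivation:
Op 1: append 2 -> log_len=2
Op 2: F2 acks idx 1 -> match: F0=0 F1=0 F2=1; commitIndex=0
Op 3: F2 acks idx 2 -> match: F0=0 F1=0 F2=2; commitIndex=0
Op 4: F0 acks idx 1 -> match: F0=1 F1=0 F2=2; commitIndex=1
Op 5: F0 acks idx 1 -> match: F0=1 F1=0 F2=2; commitIndex=1
Op 6: F0 acks idx 2 -> match: F0=2 F1=0 F2=2; commitIndex=2
Op 7: append 1 -> log_len=3
Op 8: append 2 -> log_len=5
Op 9: F2 acks idx 4 -> match: F0=2 F1=0 F2=4; commitIndex=2
Op 10: F2 acks idx 3 -> match: F0=2 F1=0 F2=4; commitIndex=2
Op 11: F2 acks idx 5 -> match: F0=2 F1=0 F2=5; commitIndex=2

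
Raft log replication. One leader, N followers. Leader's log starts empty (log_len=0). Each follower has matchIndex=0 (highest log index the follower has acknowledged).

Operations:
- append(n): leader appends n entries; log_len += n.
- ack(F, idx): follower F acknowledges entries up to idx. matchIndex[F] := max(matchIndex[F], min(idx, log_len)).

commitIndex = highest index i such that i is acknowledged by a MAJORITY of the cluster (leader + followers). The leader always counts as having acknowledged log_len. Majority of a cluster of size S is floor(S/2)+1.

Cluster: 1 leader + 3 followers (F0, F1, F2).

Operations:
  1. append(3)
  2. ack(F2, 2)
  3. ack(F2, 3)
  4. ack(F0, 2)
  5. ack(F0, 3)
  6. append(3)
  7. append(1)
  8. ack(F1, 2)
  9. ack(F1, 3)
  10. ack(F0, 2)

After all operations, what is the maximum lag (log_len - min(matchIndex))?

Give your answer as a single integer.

Op 1: append 3 -> log_len=3
Op 2: F2 acks idx 2 -> match: F0=0 F1=0 F2=2; commitIndex=0
Op 3: F2 acks idx 3 -> match: F0=0 F1=0 F2=3; commitIndex=0
Op 4: F0 acks idx 2 -> match: F0=2 F1=0 F2=3; commitIndex=2
Op 5: F0 acks idx 3 -> match: F0=3 F1=0 F2=3; commitIndex=3
Op 6: append 3 -> log_len=6
Op 7: append 1 -> log_len=7
Op 8: F1 acks idx 2 -> match: F0=3 F1=2 F2=3; commitIndex=3
Op 9: F1 acks idx 3 -> match: F0=3 F1=3 F2=3; commitIndex=3
Op 10: F0 acks idx 2 -> match: F0=3 F1=3 F2=3; commitIndex=3

Answer: 4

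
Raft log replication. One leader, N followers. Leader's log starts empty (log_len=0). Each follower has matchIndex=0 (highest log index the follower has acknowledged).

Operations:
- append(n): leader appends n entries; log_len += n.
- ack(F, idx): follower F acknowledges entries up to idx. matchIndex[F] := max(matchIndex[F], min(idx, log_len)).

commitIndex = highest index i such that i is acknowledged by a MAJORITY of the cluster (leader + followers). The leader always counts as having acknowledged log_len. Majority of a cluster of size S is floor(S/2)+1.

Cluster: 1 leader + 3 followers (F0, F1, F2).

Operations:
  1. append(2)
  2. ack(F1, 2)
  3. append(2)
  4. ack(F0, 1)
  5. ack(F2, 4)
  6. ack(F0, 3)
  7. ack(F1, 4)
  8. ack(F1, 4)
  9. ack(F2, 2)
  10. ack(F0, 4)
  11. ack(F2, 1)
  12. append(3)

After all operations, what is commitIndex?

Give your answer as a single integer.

Op 1: append 2 -> log_len=2
Op 2: F1 acks idx 2 -> match: F0=0 F1=2 F2=0; commitIndex=0
Op 3: append 2 -> log_len=4
Op 4: F0 acks idx 1 -> match: F0=1 F1=2 F2=0; commitIndex=1
Op 5: F2 acks idx 4 -> match: F0=1 F1=2 F2=4; commitIndex=2
Op 6: F0 acks idx 3 -> match: F0=3 F1=2 F2=4; commitIndex=3
Op 7: F1 acks idx 4 -> match: F0=3 F1=4 F2=4; commitIndex=4
Op 8: F1 acks idx 4 -> match: F0=3 F1=4 F2=4; commitIndex=4
Op 9: F2 acks idx 2 -> match: F0=3 F1=4 F2=4; commitIndex=4
Op 10: F0 acks idx 4 -> match: F0=4 F1=4 F2=4; commitIndex=4
Op 11: F2 acks idx 1 -> match: F0=4 F1=4 F2=4; commitIndex=4
Op 12: append 3 -> log_len=7

Answer: 4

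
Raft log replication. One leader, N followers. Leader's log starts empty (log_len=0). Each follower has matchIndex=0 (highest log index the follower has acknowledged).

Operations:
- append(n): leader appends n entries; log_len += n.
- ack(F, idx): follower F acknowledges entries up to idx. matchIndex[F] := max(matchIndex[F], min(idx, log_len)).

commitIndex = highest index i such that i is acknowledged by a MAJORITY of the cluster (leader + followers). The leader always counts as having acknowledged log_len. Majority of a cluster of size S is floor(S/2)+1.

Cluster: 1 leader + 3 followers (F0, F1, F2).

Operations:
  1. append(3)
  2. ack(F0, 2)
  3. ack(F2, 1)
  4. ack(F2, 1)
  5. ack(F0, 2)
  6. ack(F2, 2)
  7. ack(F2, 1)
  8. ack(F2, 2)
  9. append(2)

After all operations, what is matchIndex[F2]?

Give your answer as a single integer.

Op 1: append 3 -> log_len=3
Op 2: F0 acks idx 2 -> match: F0=2 F1=0 F2=0; commitIndex=0
Op 3: F2 acks idx 1 -> match: F0=2 F1=0 F2=1; commitIndex=1
Op 4: F2 acks idx 1 -> match: F0=2 F1=0 F2=1; commitIndex=1
Op 5: F0 acks idx 2 -> match: F0=2 F1=0 F2=1; commitIndex=1
Op 6: F2 acks idx 2 -> match: F0=2 F1=0 F2=2; commitIndex=2
Op 7: F2 acks idx 1 -> match: F0=2 F1=0 F2=2; commitIndex=2
Op 8: F2 acks idx 2 -> match: F0=2 F1=0 F2=2; commitIndex=2
Op 9: append 2 -> log_len=5

Answer: 2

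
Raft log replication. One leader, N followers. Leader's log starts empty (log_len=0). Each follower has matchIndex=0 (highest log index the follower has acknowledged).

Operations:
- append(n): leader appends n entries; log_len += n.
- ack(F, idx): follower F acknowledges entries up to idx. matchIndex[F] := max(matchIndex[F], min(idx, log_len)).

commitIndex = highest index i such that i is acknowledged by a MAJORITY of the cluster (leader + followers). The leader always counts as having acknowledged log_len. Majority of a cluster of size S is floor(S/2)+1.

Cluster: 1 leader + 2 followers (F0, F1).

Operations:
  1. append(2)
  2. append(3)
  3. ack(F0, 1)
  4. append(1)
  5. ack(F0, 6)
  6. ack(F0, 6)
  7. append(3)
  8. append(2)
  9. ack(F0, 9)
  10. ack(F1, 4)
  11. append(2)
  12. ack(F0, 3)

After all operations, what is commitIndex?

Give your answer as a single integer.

Answer: 9

Derivation:
Op 1: append 2 -> log_len=2
Op 2: append 3 -> log_len=5
Op 3: F0 acks idx 1 -> match: F0=1 F1=0; commitIndex=1
Op 4: append 1 -> log_len=6
Op 5: F0 acks idx 6 -> match: F0=6 F1=0; commitIndex=6
Op 6: F0 acks idx 6 -> match: F0=6 F1=0; commitIndex=6
Op 7: append 3 -> log_len=9
Op 8: append 2 -> log_len=11
Op 9: F0 acks idx 9 -> match: F0=9 F1=0; commitIndex=9
Op 10: F1 acks idx 4 -> match: F0=9 F1=4; commitIndex=9
Op 11: append 2 -> log_len=13
Op 12: F0 acks idx 3 -> match: F0=9 F1=4; commitIndex=9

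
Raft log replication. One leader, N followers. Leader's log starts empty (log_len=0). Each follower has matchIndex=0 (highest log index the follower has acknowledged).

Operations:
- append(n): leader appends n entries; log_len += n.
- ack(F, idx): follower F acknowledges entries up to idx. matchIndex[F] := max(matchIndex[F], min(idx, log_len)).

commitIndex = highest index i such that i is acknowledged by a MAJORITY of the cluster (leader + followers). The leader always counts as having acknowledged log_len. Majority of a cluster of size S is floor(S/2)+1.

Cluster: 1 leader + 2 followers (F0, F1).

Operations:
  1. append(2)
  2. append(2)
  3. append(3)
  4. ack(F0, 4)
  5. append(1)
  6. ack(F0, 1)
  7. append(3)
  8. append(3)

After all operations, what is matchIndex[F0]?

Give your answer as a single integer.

Op 1: append 2 -> log_len=2
Op 2: append 2 -> log_len=4
Op 3: append 3 -> log_len=7
Op 4: F0 acks idx 4 -> match: F0=4 F1=0; commitIndex=4
Op 5: append 1 -> log_len=8
Op 6: F0 acks idx 1 -> match: F0=4 F1=0; commitIndex=4
Op 7: append 3 -> log_len=11
Op 8: append 3 -> log_len=14

Answer: 4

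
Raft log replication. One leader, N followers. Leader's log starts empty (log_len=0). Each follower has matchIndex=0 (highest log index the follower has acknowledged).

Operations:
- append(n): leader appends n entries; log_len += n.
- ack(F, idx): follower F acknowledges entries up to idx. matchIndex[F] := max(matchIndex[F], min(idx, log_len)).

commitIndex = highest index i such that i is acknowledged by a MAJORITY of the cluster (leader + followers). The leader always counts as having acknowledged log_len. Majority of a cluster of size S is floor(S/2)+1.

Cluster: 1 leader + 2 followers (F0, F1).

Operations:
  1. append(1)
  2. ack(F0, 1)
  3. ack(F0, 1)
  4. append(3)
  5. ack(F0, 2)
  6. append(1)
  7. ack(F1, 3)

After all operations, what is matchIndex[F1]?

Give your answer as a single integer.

Answer: 3

Derivation:
Op 1: append 1 -> log_len=1
Op 2: F0 acks idx 1 -> match: F0=1 F1=0; commitIndex=1
Op 3: F0 acks idx 1 -> match: F0=1 F1=0; commitIndex=1
Op 4: append 3 -> log_len=4
Op 5: F0 acks idx 2 -> match: F0=2 F1=0; commitIndex=2
Op 6: append 1 -> log_len=5
Op 7: F1 acks idx 3 -> match: F0=2 F1=3; commitIndex=3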